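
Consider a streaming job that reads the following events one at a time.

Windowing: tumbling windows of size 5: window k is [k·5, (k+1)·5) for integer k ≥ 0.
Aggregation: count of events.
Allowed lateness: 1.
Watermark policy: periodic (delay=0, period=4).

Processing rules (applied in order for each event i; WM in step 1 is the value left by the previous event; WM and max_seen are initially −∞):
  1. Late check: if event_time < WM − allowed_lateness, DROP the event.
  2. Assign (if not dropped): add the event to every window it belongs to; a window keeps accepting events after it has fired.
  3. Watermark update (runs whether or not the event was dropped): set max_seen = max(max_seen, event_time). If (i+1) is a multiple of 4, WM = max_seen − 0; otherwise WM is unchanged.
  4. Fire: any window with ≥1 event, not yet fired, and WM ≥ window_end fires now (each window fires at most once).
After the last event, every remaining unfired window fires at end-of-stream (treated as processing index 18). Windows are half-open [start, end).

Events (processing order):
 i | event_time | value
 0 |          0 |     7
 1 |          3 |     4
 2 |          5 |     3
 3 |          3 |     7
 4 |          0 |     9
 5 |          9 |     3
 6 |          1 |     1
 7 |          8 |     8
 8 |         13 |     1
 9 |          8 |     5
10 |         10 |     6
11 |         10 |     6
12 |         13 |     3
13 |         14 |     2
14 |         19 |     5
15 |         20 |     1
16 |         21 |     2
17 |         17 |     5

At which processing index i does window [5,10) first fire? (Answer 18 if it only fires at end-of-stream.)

11

i=0 t=0 v=7: → [0,5); WM=−∞
i=1 t=3 v=4: → [0,5); WM=−∞
i=2 t=5 v=3: → [5,10); WM=−∞
i=3 t=3 v=7: → [0,5); WM=5; [0,5) fires=3
i=4 t=0 v=9: DROP (t<5-1); WM=5
i=5 t=9 v=3: → [5,10); WM=5
i=6 t=1 v=1: DROP (t<5-1); WM=5
i=7 t=8 v=8: → [5,10); WM=9
i=8 t=13 v=1: → [10,15); WM=9
i=9 t=8 v=5: → [5,10); WM=9
i=10 t=10 v=6: → [10,15); WM=9
i=11 t=10 v=6: → [10,15); WM=13; [5,10) fires=4
i=12 t=13 v=3: → [10,15); WM=13
i=13 t=14 v=2: → [10,15); WM=13
i=14 t=19 v=5: → [15,20); WM=13
i=15 t=20 v=1: → [20,25); WM=20; [10,15) fires=5 [15,20) fires=1
i=16 t=21 v=2: → [20,25); WM=20
i=17 t=17 v=5: DROP (t<20-1); WM=20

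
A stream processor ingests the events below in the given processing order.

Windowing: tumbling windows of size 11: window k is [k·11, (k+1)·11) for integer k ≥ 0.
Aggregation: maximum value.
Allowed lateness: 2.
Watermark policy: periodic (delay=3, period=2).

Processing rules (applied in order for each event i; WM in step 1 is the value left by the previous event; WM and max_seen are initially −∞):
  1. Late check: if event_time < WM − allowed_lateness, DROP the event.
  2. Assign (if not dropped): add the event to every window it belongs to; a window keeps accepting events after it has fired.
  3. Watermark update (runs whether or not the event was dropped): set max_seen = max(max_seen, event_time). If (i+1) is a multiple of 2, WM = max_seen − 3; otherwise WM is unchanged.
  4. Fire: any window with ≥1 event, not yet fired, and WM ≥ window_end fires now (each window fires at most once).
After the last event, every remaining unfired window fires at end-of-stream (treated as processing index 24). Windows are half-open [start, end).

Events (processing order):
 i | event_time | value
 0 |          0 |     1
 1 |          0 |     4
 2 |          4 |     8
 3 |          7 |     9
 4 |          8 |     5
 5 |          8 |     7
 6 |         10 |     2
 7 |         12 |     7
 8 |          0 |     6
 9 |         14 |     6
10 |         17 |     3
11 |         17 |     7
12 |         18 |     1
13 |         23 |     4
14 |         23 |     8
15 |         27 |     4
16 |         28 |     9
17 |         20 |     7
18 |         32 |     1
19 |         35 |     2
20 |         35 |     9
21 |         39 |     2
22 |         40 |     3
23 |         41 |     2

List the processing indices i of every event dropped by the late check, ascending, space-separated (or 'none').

i=0 t=0 v=1: → [0,11); WM=−∞
i=1 t=0 v=4: → [0,11); WM=-3
i=2 t=4 v=8: → [0,11); WM=-3
i=3 t=7 v=9: → [0,11); WM=4
i=4 t=8 v=5: → [0,11); WM=4
i=5 t=8 v=7: → [0,11); WM=5
i=6 t=10 v=2: → [0,11); WM=5
i=7 t=12 v=7: → [11,22); WM=9
i=8 t=0 v=6: DROP (t<9-2); WM=9
i=9 t=14 v=6: → [11,22); WM=11; [0,11) fires=9
i=10 t=17 v=3: → [11,22); WM=11
i=11 t=17 v=7: → [11,22); WM=14
i=12 t=18 v=1: → [11,22); WM=14
i=13 t=23 v=4: → [22,33); WM=20
i=14 t=23 v=8: → [22,33); WM=20
i=15 t=27 v=4: → [22,33); WM=24; [11,22) fires=7
i=16 t=28 v=9: → [22,33); WM=24
i=17 t=20 v=7: DROP (t<24-2); WM=25
i=18 t=32 v=1: → [22,33); WM=25
i=19 t=35 v=2: → [33,44); WM=32
i=20 t=35 v=9: → [33,44); WM=32
i=21 t=39 v=2: → [33,44); WM=36; [22,33) fires=9
i=22 t=40 v=3: → [33,44); WM=36
i=23 t=41 v=2: → [33,44); WM=38

8 17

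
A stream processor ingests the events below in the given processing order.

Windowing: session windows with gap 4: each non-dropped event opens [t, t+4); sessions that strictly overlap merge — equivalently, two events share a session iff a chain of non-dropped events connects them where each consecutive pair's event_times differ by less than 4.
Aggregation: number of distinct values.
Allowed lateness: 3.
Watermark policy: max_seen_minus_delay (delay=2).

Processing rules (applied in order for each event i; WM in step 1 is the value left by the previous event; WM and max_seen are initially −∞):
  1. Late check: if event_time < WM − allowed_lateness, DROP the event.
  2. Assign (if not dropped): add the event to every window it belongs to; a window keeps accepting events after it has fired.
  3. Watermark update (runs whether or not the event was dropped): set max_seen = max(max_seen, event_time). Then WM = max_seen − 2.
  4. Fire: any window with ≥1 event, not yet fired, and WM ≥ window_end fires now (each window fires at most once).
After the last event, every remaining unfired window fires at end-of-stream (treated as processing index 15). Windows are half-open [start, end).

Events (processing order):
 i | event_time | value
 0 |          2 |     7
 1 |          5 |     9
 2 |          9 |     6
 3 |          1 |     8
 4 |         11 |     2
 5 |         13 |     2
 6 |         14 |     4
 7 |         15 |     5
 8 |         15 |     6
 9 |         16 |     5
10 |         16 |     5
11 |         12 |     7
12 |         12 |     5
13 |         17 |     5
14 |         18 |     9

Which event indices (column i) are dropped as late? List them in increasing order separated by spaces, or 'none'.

3

i=0 t=2 v=7: → [2,6); WM=0
i=1 t=5 v=9: → [2,9); WM=3
i=2 t=9 v=6: → [9,13); WM=7
i=3 t=1 v=8: DROP (t<7-3); WM=7
i=4 t=11 v=2: → [9,15); WM=9
i=5 t=13 v=2: → [9,17); WM=11
i=6 t=14 v=4: → [9,18); WM=12
i=7 t=15 v=5: → [9,19); WM=13
i=8 t=15 v=6: → [9,19); WM=13
i=9 t=16 v=5: → [9,20); WM=14
i=10 t=16 v=5: → [9,20); WM=14
i=11 t=12 v=7: → [9,20); WM=14
i=12 t=12 v=5: → [9,20); WM=14
i=13 t=17 v=5: → [9,21); WM=15
i=14 t=18 v=9: → [9,22); WM=16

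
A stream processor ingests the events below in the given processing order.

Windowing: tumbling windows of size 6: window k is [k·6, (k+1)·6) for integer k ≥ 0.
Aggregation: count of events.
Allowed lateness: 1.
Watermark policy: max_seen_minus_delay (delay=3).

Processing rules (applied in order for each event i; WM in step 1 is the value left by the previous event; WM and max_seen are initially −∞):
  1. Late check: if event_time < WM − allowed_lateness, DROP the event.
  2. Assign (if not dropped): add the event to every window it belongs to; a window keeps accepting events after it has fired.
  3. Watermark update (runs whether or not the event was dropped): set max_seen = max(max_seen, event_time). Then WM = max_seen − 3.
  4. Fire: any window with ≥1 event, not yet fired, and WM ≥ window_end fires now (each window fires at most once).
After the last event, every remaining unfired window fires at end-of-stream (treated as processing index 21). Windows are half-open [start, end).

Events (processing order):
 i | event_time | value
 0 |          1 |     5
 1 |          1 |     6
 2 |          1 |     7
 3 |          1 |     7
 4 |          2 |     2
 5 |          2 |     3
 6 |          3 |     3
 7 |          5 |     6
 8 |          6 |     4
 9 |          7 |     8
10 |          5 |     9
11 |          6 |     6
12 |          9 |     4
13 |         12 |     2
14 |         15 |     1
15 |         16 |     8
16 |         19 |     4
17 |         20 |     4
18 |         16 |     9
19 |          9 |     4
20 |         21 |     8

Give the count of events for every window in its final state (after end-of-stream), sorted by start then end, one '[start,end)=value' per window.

i=0 t=1 v=5: → [0,6); WM=-2
i=1 t=1 v=6: → [0,6); WM=-2
i=2 t=1 v=7: → [0,6); WM=-2
i=3 t=1 v=7: → [0,6); WM=-2
i=4 t=2 v=2: → [0,6); WM=-1
i=5 t=2 v=3: → [0,6); WM=-1
i=6 t=3 v=3: → [0,6); WM=0
i=7 t=5 v=6: → [0,6); WM=2
i=8 t=6 v=4: → [6,12); WM=3
i=9 t=7 v=8: → [6,12); WM=4
i=10 t=5 v=9: → [0,6); WM=4
i=11 t=6 v=6: → [6,12); WM=4
i=12 t=9 v=4: → [6,12); WM=6; [0,6) fires=9
i=13 t=12 v=2: → [12,18); WM=9
i=14 t=15 v=1: → [12,18); WM=12; [6,12) fires=4
i=15 t=16 v=8: → [12,18); WM=13
i=16 t=19 v=4: → [18,24); WM=16
i=17 t=20 v=4: → [18,24); WM=17
i=18 t=16 v=9: → [12,18); WM=17
i=19 t=9 v=4: DROP (t<17-1); WM=17
i=20 t=21 v=8: → [18,24); WM=18; [12,18) fires=4

[0,6)=9 [6,12)=4 [12,18)=4 [18,24)=3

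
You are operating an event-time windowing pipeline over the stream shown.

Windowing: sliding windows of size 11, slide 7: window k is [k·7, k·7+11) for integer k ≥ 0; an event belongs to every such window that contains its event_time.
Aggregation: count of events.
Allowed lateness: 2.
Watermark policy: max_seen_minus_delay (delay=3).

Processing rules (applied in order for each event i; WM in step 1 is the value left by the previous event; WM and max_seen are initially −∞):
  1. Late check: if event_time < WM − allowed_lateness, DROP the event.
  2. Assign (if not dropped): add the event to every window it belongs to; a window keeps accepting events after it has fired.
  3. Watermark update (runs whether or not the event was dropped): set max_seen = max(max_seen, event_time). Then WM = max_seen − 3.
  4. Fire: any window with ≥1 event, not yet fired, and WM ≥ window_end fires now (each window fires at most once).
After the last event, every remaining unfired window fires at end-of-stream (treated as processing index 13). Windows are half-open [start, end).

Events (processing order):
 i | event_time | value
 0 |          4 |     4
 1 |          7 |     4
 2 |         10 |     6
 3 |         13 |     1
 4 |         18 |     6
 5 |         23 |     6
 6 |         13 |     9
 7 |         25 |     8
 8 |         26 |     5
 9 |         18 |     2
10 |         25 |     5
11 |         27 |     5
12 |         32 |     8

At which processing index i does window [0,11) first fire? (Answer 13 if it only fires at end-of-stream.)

i=0 t=4 v=4: → [0,11); WM=1
i=1 t=7 v=4: → [7,18),[0,11); WM=4
i=2 t=10 v=6: → [7,18),[0,11); WM=7
i=3 t=13 v=1: → [7,18); WM=10
i=4 t=18 v=6: → [14,25); WM=15; [0,11) fires=3
i=5 t=23 v=6: → [21,32),[14,25); WM=20; [7,18) fires=3
i=6 t=13 v=9: DROP (t<20-2); WM=20
i=7 t=25 v=8: → [21,32); WM=22
i=8 t=26 v=5: → [21,32); WM=23
i=9 t=18 v=2: DROP (t<23-2); WM=23
i=10 t=25 v=5: → [21,32); WM=23
i=11 t=27 v=5: → [21,32); WM=24
i=12 t=32 v=8: → [28,39); WM=29; [14,25) fires=2

4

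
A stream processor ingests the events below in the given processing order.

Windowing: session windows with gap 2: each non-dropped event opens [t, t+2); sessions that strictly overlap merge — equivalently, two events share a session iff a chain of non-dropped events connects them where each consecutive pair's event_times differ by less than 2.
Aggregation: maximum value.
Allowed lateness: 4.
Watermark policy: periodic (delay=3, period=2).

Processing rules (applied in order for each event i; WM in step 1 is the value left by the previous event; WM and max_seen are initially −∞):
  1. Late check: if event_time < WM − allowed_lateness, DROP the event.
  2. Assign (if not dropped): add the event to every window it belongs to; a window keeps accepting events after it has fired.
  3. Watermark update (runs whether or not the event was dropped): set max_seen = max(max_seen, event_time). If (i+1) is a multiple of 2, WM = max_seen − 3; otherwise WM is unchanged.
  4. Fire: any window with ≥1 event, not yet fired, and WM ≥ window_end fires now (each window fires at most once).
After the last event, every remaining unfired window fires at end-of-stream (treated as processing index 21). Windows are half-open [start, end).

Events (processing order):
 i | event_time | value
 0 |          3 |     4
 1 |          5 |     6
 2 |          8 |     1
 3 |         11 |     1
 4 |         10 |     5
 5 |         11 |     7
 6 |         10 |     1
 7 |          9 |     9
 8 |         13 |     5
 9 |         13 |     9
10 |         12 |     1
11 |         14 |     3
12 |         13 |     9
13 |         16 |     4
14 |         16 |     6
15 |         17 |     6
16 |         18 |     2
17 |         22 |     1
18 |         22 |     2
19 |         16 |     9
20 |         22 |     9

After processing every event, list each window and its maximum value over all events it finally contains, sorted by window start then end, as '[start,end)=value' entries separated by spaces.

i=0 t=3 v=4: → [3,5); WM=−∞
i=1 t=5 v=6: → [5,7); WM=2
i=2 t=8 v=1: → [8,10); WM=2
i=3 t=11 v=1: → [11,13); WM=8
i=4 t=10 v=5: → [10,13); WM=8
i=5 t=11 v=7: → [10,13); WM=8
i=6 t=10 v=1: → [10,13); WM=8
i=7 t=9 v=9: → [8,13); WM=8
i=8 t=13 v=5: → [13,15); WM=8
i=9 t=13 v=9: → [13,15); WM=10
i=10 t=12 v=1: → [8,15); WM=10
i=11 t=14 v=3: → [8,16); WM=11
i=12 t=13 v=9: → [8,16); WM=11
i=13 t=16 v=4: → [16,18); WM=13
i=14 t=16 v=6: → [16,18); WM=13
i=15 t=17 v=6: → [16,19); WM=14
i=16 t=18 v=2: → [16,20); WM=14
i=17 t=22 v=1: → [22,24); WM=19
i=18 t=22 v=2: → [22,24); WM=19
i=19 t=16 v=9: → [16,20); WM=19
i=20 t=22 v=9: → [22,24); WM=19

[3,5)=4 [5,7)=6 [8,16)=9 [16,20)=9 [22,24)=9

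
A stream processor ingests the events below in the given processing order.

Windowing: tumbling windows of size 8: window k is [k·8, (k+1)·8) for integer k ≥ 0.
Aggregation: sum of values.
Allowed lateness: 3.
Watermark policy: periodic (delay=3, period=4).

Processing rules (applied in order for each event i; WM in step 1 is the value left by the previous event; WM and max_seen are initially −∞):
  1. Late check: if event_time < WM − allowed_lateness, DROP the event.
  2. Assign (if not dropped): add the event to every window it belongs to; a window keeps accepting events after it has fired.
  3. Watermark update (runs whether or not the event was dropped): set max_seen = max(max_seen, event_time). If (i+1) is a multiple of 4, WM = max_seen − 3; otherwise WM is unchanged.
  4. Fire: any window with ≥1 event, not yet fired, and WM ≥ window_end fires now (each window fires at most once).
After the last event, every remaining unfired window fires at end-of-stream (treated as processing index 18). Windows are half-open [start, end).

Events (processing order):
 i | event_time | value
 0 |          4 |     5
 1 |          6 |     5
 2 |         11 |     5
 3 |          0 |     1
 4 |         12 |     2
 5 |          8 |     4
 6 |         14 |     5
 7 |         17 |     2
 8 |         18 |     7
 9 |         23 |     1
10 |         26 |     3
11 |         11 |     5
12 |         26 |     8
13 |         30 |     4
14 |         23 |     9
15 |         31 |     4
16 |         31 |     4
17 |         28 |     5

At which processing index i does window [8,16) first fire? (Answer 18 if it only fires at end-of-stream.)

11

i=0 t=4 v=5: → [0,8); WM=−∞
i=1 t=6 v=5: → [0,8); WM=−∞
i=2 t=11 v=5: → [8,16); WM=−∞
i=3 t=0 v=1: → [0,8); WM=8; [0,8) fires=11
i=4 t=12 v=2: → [8,16); WM=8
i=5 t=8 v=4: → [8,16); WM=8
i=6 t=14 v=5: → [8,16); WM=8
i=7 t=17 v=2: → [16,24); WM=14
i=8 t=18 v=7: → [16,24); WM=14
i=9 t=23 v=1: → [16,24); WM=14
i=10 t=26 v=3: → [24,32); WM=14
i=11 t=11 v=5: → [8,16); WM=23; [8,16) fires=21
i=12 t=26 v=8: → [24,32); WM=23
i=13 t=30 v=4: → [24,32); WM=23
i=14 t=23 v=9: → [16,24); WM=23
i=15 t=31 v=4: → [24,32); WM=28; [16,24) fires=19
i=16 t=31 v=4: → [24,32); WM=28
i=17 t=28 v=5: → [24,32); WM=28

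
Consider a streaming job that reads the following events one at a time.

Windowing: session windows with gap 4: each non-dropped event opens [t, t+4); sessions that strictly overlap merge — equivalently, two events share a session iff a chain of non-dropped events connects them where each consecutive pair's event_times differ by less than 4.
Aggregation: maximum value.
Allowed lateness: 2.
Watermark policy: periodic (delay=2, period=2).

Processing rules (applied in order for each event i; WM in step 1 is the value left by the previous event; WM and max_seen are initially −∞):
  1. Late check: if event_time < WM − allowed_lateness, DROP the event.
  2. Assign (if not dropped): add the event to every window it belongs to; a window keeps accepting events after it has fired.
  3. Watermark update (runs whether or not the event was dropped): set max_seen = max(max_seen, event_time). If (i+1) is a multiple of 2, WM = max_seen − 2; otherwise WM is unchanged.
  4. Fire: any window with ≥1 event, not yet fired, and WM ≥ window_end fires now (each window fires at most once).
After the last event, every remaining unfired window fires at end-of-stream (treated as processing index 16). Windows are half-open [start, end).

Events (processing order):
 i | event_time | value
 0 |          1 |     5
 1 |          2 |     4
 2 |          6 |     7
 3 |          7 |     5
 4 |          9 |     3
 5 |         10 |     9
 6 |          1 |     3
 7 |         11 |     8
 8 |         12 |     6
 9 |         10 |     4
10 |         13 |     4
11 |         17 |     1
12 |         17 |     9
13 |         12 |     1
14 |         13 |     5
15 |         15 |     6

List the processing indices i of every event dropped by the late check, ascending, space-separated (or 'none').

i=0 t=1 v=5: → [1,5); WM=−∞
i=1 t=2 v=4: → [1,6); WM=0
i=2 t=6 v=7: → [6,10); WM=0
i=3 t=7 v=5: → [6,11); WM=5
i=4 t=9 v=3: → [6,13); WM=5
i=5 t=10 v=9: → [6,14); WM=8
i=6 t=1 v=3: DROP (t<8-2); WM=8
i=7 t=11 v=8: → [6,15); WM=9
i=8 t=12 v=6: → [6,16); WM=9
i=9 t=10 v=4: → [6,16); WM=10
i=10 t=13 v=4: → [6,17); WM=10
i=11 t=17 v=1: → [17,21); WM=15
i=12 t=17 v=9: → [17,21); WM=15
i=13 t=12 v=1: DROP (t<15-2); WM=15
i=14 t=13 v=5: → [6,17); WM=15
i=15 t=15 v=6: → [6,21); WM=15

6 13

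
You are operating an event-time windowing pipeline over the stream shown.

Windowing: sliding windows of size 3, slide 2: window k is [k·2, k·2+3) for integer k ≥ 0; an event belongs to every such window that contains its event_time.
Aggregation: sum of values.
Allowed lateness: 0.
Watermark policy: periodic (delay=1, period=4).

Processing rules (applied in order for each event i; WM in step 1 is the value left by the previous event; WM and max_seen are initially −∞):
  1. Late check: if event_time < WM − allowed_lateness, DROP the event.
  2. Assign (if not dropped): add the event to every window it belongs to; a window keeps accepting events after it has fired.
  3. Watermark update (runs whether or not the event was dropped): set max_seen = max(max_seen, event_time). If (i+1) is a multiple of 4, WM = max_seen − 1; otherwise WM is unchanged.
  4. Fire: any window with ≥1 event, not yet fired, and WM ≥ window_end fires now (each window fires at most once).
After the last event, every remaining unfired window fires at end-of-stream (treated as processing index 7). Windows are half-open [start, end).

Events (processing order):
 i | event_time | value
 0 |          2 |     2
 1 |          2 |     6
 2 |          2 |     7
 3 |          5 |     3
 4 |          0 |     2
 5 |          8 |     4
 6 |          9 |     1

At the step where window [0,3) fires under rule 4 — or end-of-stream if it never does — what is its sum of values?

15

i=0 t=2 v=2: → [2,5),[0,3); WM=−∞
i=1 t=2 v=6: → [2,5),[0,3); WM=−∞
i=2 t=2 v=7: → [2,5),[0,3); WM=−∞
i=3 t=5 v=3: → [4,7); WM=4; [0,3) fires=15
i=4 t=0 v=2: DROP (t<4-0); WM=4
i=5 t=8 v=4: → [8,11),[6,9); WM=4
i=6 t=9 v=1: → [8,11); WM=4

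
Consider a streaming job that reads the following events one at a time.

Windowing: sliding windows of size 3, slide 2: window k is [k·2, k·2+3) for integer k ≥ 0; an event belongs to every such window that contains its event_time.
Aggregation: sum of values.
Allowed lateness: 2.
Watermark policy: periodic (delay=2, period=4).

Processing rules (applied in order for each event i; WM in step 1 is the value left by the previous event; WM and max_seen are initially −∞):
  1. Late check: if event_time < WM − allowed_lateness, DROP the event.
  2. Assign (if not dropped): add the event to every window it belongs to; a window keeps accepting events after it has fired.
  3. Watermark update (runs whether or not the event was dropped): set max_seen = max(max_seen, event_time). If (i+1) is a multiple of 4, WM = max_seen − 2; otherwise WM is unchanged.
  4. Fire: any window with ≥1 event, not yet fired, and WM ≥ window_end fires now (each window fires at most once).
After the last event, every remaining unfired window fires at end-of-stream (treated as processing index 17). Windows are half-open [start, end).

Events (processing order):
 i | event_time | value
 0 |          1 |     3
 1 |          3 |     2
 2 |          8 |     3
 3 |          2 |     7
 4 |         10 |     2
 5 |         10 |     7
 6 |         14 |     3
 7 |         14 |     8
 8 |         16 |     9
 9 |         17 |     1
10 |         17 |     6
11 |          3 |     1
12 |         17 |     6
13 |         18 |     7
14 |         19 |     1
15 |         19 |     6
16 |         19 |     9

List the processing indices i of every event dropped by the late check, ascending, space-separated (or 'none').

i=0 t=1 v=3: → [0,3); WM=−∞
i=1 t=3 v=2: → [2,5); WM=−∞
i=2 t=8 v=3: → [8,11),[6,9); WM=−∞
i=3 t=2 v=7: → [2,5),[0,3); WM=6; [0,3) fires=10 [2,5) fires=9
i=4 t=10 v=2: → [10,13),[8,11); WM=6
i=5 t=10 v=7: → [10,13),[8,11); WM=6
i=6 t=14 v=3: → [14,17),[12,15); WM=6
i=7 t=14 v=8: → [14,17),[12,15); WM=12; [6,9) fires=3 [8,11) fires=12
i=8 t=16 v=9: → [16,19),[14,17); WM=12
i=9 t=17 v=1: → [16,19); WM=12
i=10 t=17 v=6: → [16,19); WM=12
i=11 t=3 v=1: DROP (t<12-2); WM=15; [10,13) fires=9 [12,15) fires=11
i=12 t=17 v=6: → [16,19); WM=15
i=13 t=18 v=7: → [18,21),[16,19); WM=15
i=14 t=19 v=1: → [18,21); WM=15
i=15 t=19 v=6: → [18,21); WM=17; [14,17) fires=20
i=16 t=19 v=9: → [18,21); WM=17

11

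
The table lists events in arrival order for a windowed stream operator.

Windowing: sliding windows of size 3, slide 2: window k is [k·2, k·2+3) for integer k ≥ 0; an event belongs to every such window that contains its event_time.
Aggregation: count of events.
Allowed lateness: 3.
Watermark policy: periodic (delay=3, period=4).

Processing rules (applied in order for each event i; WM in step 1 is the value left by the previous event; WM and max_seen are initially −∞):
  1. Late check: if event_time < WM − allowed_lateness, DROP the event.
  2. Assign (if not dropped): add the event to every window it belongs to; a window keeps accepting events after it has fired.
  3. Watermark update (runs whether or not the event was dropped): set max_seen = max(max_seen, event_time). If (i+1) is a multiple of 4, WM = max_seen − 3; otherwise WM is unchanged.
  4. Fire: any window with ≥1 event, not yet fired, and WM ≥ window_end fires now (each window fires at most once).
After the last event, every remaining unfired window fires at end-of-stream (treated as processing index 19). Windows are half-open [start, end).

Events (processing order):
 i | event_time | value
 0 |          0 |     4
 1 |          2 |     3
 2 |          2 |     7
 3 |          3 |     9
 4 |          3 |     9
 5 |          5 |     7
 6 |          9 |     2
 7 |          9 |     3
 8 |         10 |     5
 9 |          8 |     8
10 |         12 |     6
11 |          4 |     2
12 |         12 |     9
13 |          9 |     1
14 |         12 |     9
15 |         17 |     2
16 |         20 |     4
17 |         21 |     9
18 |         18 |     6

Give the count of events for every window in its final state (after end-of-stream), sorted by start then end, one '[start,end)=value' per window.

[0,3)=3 [2,5)=5 [4,7)=2 [6,9)=1 [8,11)=5 [10,13)=4 [12,15)=3 [16,19)=2 [18,21)=2 [20,23)=2

i=0 t=0 v=4: → [0,3); WM=−∞
i=1 t=2 v=3: → [2,5),[0,3); WM=−∞
i=2 t=2 v=7: → [2,5),[0,3); WM=−∞
i=3 t=3 v=9: → [2,5); WM=0
i=4 t=3 v=9: → [2,5); WM=0
i=5 t=5 v=7: → [4,7); WM=0
i=6 t=9 v=2: → [8,11); WM=0
i=7 t=9 v=3: → [8,11); WM=6; [0,3) fires=3 [2,5) fires=4
i=8 t=10 v=5: → [10,13),[8,11); WM=6
i=9 t=8 v=8: → [8,11),[6,9); WM=6
i=10 t=12 v=6: → [12,15),[10,13); WM=6
i=11 t=4 v=2: → [4,7),[2,5); WM=9; [4,7) fires=2 [6,9) fires=1
i=12 t=12 v=9: → [12,15),[10,13); WM=9
i=13 t=9 v=1: → [8,11); WM=9
i=14 t=12 v=9: → [12,15),[10,13); WM=9
i=15 t=17 v=2: → [16,19); WM=14; [8,11) fires=5 [10,13) fires=4
i=16 t=20 v=4: → [20,23),[18,21); WM=14
i=17 t=21 v=9: → [20,23); WM=14
i=18 t=18 v=6: → [18,21),[16,19); WM=14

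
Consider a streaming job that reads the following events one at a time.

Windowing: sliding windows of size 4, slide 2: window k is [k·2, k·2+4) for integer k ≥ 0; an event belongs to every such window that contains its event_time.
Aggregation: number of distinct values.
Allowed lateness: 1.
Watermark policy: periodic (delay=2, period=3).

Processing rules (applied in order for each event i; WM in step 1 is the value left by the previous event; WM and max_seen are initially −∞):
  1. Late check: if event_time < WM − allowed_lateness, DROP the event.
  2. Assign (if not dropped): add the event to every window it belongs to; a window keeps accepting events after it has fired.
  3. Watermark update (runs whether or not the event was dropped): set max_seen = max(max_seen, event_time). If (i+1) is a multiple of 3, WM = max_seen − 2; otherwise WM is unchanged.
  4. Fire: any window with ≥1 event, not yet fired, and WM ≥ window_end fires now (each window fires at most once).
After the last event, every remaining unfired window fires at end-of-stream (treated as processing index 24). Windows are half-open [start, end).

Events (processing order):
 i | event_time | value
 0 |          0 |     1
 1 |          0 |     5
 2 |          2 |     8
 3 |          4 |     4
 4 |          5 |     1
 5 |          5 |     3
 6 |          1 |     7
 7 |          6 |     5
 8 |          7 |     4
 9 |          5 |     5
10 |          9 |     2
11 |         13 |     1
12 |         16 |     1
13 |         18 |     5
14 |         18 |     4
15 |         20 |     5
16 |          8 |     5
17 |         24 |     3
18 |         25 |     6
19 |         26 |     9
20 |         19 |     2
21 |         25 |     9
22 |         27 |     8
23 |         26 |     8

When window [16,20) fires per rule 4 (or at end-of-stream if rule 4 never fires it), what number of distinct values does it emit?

i=0 t=0 v=1: → [0,4); WM=−∞
i=1 t=0 v=5: → [0,4); WM=−∞
i=2 t=2 v=8: → [2,6),[0,4); WM=0
i=3 t=4 v=4: → [4,8),[2,6); WM=0
i=4 t=5 v=1: → [4,8),[2,6); WM=0
i=5 t=5 v=3: → [4,8),[2,6); WM=3
i=6 t=1 v=7: DROP (t<3-1); WM=3
i=7 t=6 v=5: → [6,10),[4,8); WM=3
i=8 t=7 v=4: → [6,10),[4,8); WM=5; [0,4) fires=3
i=9 t=5 v=5: → [4,8),[2,6); WM=5
i=10 t=9 v=2: → [8,12),[6,10); WM=5
i=11 t=13 v=1: → [12,16),[10,14); WM=11; [2,6) fires=5 [4,8) fires=4 [6,10) fires=3
i=12 t=16 v=1: → [16,20),[14,18); WM=11
i=13 t=18 v=5: → [18,22),[16,20); WM=11
i=14 t=18 v=4: → [18,22),[16,20); WM=16; [8,12) fires=1 [10,14) fires=1 [12,16) fires=1
i=15 t=20 v=5: → [20,24),[18,22); WM=16
i=16 t=8 v=5: DROP (t<16-1); WM=16
i=17 t=24 v=3: → [24,28),[22,26); WM=22; [14,18) fires=1 [16,20) fires=3 [18,22) fires=2
i=18 t=25 v=6: → [24,28),[22,26); WM=22
i=19 t=26 v=9: → [26,30),[24,28); WM=22
i=20 t=19 v=2: DROP (t<22-1); WM=24; [20,24) fires=1
i=21 t=25 v=9: → [24,28),[22,26); WM=24
i=22 t=27 v=8: → [26,30),[24,28); WM=24
i=23 t=26 v=8: → [26,30),[24,28); WM=25

3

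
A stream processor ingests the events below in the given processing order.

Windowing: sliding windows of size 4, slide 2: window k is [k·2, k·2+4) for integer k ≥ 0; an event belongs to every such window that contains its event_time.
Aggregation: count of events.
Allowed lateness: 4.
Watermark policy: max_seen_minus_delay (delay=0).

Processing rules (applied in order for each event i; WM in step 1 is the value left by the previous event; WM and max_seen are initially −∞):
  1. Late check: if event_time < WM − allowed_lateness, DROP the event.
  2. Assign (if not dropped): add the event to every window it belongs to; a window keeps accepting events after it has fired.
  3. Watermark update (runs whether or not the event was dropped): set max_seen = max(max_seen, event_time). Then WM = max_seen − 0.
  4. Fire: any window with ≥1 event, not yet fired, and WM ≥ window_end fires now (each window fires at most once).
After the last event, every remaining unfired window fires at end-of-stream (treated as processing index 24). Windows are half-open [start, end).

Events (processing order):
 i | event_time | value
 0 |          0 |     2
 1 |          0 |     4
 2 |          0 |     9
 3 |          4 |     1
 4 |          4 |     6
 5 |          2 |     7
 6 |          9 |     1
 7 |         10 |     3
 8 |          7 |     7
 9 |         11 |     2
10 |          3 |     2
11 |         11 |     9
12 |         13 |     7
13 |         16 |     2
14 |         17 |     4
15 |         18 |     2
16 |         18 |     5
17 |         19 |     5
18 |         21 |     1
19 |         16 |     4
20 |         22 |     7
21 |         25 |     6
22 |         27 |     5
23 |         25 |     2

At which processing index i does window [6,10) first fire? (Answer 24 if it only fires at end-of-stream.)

i=0 t=0 v=2: → [0,4); WM=0
i=1 t=0 v=4: → [0,4); WM=0
i=2 t=0 v=9: → [0,4); WM=0
i=3 t=4 v=1: → [4,8),[2,6); WM=4; [0,4) fires=3
i=4 t=4 v=6: → [4,8),[2,6); WM=4
i=5 t=2 v=7: → [2,6),[0,4); WM=4
i=6 t=9 v=1: → [8,12),[6,10); WM=9; [2,6) fires=3 [4,8) fires=2
i=7 t=10 v=3: → [10,14),[8,12); WM=10; [6,10) fires=1
i=8 t=7 v=7: → [6,10),[4,8); WM=10
i=9 t=11 v=2: → [10,14),[8,12); WM=11
i=10 t=3 v=2: DROP (t<11-4); WM=11
i=11 t=11 v=9: → [10,14),[8,12); WM=11
i=12 t=13 v=7: → [12,16),[10,14); WM=13; [8,12) fires=4
i=13 t=16 v=2: → [16,20),[14,18); WM=16; [10,14) fires=4 [12,16) fires=1
i=14 t=17 v=4: → [16,20),[14,18); WM=17
i=15 t=18 v=2: → [18,22),[16,20); WM=18; [14,18) fires=2
i=16 t=18 v=5: → [18,22),[16,20); WM=18
i=17 t=19 v=5: → [18,22),[16,20); WM=19
i=18 t=21 v=1: → [20,24),[18,22); WM=21; [16,20) fires=5
i=19 t=16 v=4: DROP (t<21-4); WM=21
i=20 t=22 v=7: → [22,26),[20,24); WM=22; [18,22) fires=4
i=21 t=25 v=6: → [24,28),[22,26); WM=25; [20,24) fires=2
i=22 t=27 v=5: → [26,30),[24,28); WM=27; [22,26) fires=2
i=23 t=25 v=2: → [24,28),[22,26); WM=27

7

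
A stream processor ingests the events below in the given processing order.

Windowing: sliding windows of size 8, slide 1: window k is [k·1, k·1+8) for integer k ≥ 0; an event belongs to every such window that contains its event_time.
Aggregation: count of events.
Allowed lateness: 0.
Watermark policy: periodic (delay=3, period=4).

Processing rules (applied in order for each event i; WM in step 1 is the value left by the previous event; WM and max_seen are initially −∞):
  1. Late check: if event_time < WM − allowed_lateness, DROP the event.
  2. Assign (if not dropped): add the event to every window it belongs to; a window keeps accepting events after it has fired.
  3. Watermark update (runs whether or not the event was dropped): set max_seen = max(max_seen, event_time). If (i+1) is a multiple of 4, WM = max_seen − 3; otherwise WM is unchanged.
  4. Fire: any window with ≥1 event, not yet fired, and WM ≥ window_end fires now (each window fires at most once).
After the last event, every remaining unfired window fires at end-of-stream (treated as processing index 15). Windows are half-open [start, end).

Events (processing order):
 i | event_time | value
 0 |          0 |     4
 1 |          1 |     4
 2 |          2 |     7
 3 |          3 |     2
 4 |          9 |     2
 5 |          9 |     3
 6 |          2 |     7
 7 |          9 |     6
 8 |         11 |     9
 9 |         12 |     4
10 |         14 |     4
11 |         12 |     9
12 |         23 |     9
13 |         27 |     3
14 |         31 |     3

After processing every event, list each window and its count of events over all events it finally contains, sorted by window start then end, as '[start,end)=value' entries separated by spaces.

[0,8)=5 [1,9)=4 [2,10)=6 [3,11)=4 [4,12)=4 [5,13)=6 [6,14)=6 [7,15)=7 [8,16)=7 [9,17)=7 [10,18)=4 [11,19)=4 [12,20)=3 [13,21)=1 [14,22)=1 [16,24)=1 [17,25)=1 [18,26)=1 [19,27)=1 [20,28)=2 [21,29)=2 [22,30)=2 [23,31)=2 [24,32)=2 [25,33)=2 [26,34)=2 [27,35)=2 [28,36)=1 [29,37)=1 [30,38)=1 [31,39)=1

i=0 t=0 v=4: → [0,8); WM=−∞
i=1 t=1 v=4: → [1,9),[0,8); WM=−∞
i=2 t=2 v=7: → [2,10),[1,9),[0,8); WM=−∞
i=3 t=3 v=2: → [3,11),[2,10),[1,9),[0,8); WM=0
i=4 t=9 v=2: → [9,17),[8,16),[7,15),[6,14),[5,13),[4,12),[3,11),[2,10); WM=0
i=5 t=9 v=3: → [9,17),[8,16),[7,15),[6,14),[5,13),[4,12),[3,11),[2,10); WM=0
i=6 t=2 v=7: → [2,10),[1,9),[0,8); WM=0
i=7 t=9 v=6: → [9,17),[8,16),[7,15),[6,14),[5,13),[4,12),[3,11),[2,10); WM=6
i=8 t=11 v=9: → [11,19),[10,18),[9,17),[8,16),[7,15),[6,14),[5,13),[4,12); WM=6
i=9 t=12 v=4: → [12,20),[11,19),[10,18),[9,17),[8,16),[7,15),[6,14),[5,13); WM=6
i=10 t=14 v=4: → [14,22),[13,21),[12,20),[11,19),[10,18),[9,17),[8,16),[7,15); WM=6
i=11 t=12 v=9: → [12,20),[11,19),[10,18),[9,17),[8,16),[7,15),[6,14),[5,13); WM=11; [0,8) fires=5 [1,9) fires=4 [2,10) fires=6 [3,11) fires=4
i=12 t=23 v=9: → [23,31),[22,30),[21,29),[20,28),[19,27),[18,26),[17,25),[16,24); WM=11
i=13 t=27 v=3: → [27,35),[26,34),[25,33),[24,32),[23,31),[22,30),[21,29),[20,28); WM=11
i=14 t=31 v=3: → [31,39),[30,38),[29,37),[28,36),[27,35),[26,34),[25,33),[24,32); WM=11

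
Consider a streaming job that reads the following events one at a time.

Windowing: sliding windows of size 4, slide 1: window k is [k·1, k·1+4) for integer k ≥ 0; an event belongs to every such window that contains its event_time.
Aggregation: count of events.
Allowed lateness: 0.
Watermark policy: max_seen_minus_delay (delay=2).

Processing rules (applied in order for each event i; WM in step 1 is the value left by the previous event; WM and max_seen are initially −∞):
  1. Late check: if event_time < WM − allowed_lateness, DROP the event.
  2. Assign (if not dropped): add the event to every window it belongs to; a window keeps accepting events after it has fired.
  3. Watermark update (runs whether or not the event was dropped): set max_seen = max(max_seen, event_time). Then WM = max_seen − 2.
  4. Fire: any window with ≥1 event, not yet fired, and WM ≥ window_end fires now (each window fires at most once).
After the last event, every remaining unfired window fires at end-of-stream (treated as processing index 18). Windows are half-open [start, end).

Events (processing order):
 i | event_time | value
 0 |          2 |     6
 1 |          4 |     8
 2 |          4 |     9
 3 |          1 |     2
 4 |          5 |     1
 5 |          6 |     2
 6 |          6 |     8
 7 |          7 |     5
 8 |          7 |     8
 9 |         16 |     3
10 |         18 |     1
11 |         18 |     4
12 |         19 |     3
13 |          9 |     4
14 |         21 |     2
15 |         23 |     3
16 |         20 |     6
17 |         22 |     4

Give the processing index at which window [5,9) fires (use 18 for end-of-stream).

i=0 t=2 v=6: → [2,6),[1,5),[0,4); WM=0
i=1 t=4 v=8: → [4,8),[3,7),[2,6),[1,5); WM=2
i=2 t=4 v=9: → [4,8),[3,7),[2,6),[1,5); WM=2
i=3 t=1 v=2: DROP (t<2-0); WM=2
i=4 t=5 v=1: → [5,9),[4,8),[3,7),[2,6); WM=3
i=5 t=6 v=2: → [6,10),[5,9),[4,8),[3,7); WM=4; [0,4) fires=1
i=6 t=6 v=8: → [6,10),[5,9),[4,8),[3,7); WM=4
i=7 t=7 v=5: → [7,11),[6,10),[5,9),[4,8); WM=5; [1,5) fires=3
i=8 t=7 v=8: → [7,11),[6,10),[5,9),[4,8); WM=5
i=9 t=16 v=3: → [16,20),[15,19),[14,18),[13,17); WM=14; [2,6) fires=4 [3,7) fires=5 [4,8) fires=7 [5,9) fires=5 [6,10) fires=4 [7,11) fires=2
i=10 t=18 v=1: → [18,22),[17,21),[16,20),[15,19); WM=16
i=11 t=18 v=4: → [18,22),[17,21),[16,20),[15,19); WM=16
i=12 t=19 v=3: → [19,23),[18,22),[17,21),[16,20); WM=17; [13,17) fires=1
i=13 t=9 v=4: DROP (t<17-0); WM=17
i=14 t=21 v=2: → [21,25),[20,24),[19,23),[18,22); WM=19; [14,18) fires=1 [15,19) fires=3
i=15 t=23 v=3: → [23,27),[22,26),[21,25),[20,24); WM=21; [16,20) fires=4 [17,21) fires=3
i=16 t=20 v=6: DROP (t<21-0); WM=21
i=17 t=22 v=4: → [22,26),[21,25),[20,24),[19,23); WM=21

9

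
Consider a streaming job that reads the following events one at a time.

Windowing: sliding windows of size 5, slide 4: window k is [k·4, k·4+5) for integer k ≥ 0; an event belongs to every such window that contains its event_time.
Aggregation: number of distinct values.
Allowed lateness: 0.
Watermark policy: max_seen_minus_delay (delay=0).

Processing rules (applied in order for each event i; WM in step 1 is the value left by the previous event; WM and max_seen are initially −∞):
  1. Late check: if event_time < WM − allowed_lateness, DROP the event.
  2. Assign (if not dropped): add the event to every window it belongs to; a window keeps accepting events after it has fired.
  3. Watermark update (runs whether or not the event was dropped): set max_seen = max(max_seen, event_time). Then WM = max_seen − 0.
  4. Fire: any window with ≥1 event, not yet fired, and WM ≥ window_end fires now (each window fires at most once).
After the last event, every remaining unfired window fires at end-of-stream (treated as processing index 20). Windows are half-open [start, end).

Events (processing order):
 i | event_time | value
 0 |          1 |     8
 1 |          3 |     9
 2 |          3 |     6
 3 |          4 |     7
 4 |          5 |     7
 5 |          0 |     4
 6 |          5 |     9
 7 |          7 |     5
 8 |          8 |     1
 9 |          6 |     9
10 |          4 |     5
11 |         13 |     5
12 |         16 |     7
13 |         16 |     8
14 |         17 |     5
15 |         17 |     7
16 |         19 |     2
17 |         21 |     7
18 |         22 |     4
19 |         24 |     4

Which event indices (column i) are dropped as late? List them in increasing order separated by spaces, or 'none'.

i=0 t=1 v=8: → [0,5); WM=1
i=1 t=3 v=9: → [0,5); WM=3
i=2 t=3 v=6: → [0,5); WM=3
i=3 t=4 v=7: → [4,9),[0,5); WM=4
i=4 t=5 v=7: → [4,9); WM=5; [0,5) fires=4
i=5 t=0 v=4: DROP (t<5-0); WM=5
i=6 t=5 v=9: → [4,9); WM=5
i=7 t=7 v=5: → [4,9); WM=7
i=8 t=8 v=1: → [8,13),[4,9); WM=8
i=9 t=6 v=9: DROP (t<8-0); WM=8
i=10 t=4 v=5: DROP (t<8-0); WM=8
i=11 t=13 v=5: → [12,17); WM=13; [4,9) fires=4 [8,13) fires=1
i=12 t=16 v=7: → [16,21),[12,17); WM=16
i=13 t=16 v=8: → [16,21),[12,17); WM=16
i=14 t=17 v=5: → [16,21); WM=17; [12,17) fires=3
i=15 t=17 v=7: → [16,21); WM=17
i=16 t=19 v=2: → [16,21); WM=19
i=17 t=21 v=7: → [20,25); WM=21; [16,21) fires=4
i=18 t=22 v=4: → [20,25); WM=22
i=19 t=24 v=4: → [24,29),[20,25); WM=24

5 9 10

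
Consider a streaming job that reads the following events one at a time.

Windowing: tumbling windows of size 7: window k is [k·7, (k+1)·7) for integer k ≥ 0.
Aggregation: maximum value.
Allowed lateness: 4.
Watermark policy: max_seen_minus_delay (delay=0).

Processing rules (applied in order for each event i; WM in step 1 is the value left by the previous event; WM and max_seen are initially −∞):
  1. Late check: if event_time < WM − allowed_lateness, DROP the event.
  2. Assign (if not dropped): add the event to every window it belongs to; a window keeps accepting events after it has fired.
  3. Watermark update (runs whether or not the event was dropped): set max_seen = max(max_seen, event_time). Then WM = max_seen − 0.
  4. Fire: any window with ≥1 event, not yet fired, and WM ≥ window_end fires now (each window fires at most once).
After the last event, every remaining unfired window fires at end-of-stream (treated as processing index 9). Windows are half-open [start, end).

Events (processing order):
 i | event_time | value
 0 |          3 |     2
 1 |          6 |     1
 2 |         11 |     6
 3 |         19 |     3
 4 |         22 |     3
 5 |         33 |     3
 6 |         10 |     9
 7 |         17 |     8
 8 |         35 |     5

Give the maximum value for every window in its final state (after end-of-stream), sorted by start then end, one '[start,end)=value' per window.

i=0 t=3 v=2: → [0,7); WM=3
i=1 t=6 v=1: → [0,7); WM=6
i=2 t=11 v=6: → [7,14); WM=11; [0,7) fires=2
i=3 t=19 v=3: → [14,21); WM=19; [7,14) fires=6
i=4 t=22 v=3: → [21,28); WM=22; [14,21) fires=3
i=5 t=33 v=3: → [28,35); WM=33; [21,28) fires=3
i=6 t=10 v=9: DROP (t<33-4); WM=33
i=7 t=17 v=8: DROP (t<33-4); WM=33
i=8 t=35 v=5: → [35,42); WM=35; [28,35) fires=3

[0,7)=2 [7,14)=6 [14,21)=3 [21,28)=3 [28,35)=3 [35,42)=5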